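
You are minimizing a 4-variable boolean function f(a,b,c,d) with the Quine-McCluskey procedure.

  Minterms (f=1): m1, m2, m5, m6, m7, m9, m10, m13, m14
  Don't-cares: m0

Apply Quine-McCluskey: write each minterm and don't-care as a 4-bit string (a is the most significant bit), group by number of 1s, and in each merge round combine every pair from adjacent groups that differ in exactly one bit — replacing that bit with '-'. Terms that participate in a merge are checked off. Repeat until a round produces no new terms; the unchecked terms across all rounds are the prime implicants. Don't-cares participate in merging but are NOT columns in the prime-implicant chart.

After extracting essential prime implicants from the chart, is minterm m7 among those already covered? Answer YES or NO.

NO

[col 0] 0000*, 0001*, 0010*, 0101*, 0110*, 0111*, 1001*, 1010*, 1101*, 1110*
[col 1] -001*, -010*, -101*, -110*, 0-01*, 0-10*, 00-0, 000-, 01-1, 011-, 1-01*, 1-10*
[col 2] --01, --10
Prime implicants: --01, --10, 00-0, 000-, 01-1, 011-
PI chart (minterm → PIs covering it):
  1 | --01,000-
  2 | --10,00-0
  5 | --01,01-1
  6 | --10,011-
  7 | 01-1,011-
  9 | --01  (sole → essential)
  10 | --10  (sole → essential)
  13 | --01  (sole → essential)
  14 | --10  (sole → essential)
Essential prime implicants: --01, --10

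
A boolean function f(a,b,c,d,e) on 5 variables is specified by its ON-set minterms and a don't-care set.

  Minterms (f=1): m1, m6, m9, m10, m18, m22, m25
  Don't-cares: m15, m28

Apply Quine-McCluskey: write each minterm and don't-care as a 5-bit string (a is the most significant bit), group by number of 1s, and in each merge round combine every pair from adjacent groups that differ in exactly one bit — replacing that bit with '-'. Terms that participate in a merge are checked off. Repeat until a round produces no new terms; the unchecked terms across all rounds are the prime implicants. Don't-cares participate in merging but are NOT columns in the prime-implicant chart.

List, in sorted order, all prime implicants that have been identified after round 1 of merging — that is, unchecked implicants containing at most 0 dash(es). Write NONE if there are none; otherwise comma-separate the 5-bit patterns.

[col 0] 00001*, 00110*, 01001*, 01010, 01111, 10010*, 10110*, 11001*, 11100
[col 1] -0110, -1001, 0-001, 10-10
Prime implicants: -0110, -1001, 0-001, 01010, 01111, 10-10, 11100

01010, 01111, 11100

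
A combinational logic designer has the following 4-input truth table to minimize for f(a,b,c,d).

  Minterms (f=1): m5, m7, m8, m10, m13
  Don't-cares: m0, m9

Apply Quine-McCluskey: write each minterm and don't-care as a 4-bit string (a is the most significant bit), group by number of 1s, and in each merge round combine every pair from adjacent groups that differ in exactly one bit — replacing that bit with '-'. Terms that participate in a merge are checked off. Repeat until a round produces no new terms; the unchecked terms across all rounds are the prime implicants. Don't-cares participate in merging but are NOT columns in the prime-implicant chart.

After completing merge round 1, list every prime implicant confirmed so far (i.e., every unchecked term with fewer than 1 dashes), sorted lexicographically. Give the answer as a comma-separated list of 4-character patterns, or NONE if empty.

NONE

size-2^0 implicants → 0000(✓)  0101(✓)  0111(✓)  1000(✓)  1001(✓)  1010(✓)  1101(✓)
size-2^1 implicants → -000  -101  01-1  1-01  10-0  100-
Unchecked terms (primes): -000, -101, 01-1, 1-01, 10-0, 100-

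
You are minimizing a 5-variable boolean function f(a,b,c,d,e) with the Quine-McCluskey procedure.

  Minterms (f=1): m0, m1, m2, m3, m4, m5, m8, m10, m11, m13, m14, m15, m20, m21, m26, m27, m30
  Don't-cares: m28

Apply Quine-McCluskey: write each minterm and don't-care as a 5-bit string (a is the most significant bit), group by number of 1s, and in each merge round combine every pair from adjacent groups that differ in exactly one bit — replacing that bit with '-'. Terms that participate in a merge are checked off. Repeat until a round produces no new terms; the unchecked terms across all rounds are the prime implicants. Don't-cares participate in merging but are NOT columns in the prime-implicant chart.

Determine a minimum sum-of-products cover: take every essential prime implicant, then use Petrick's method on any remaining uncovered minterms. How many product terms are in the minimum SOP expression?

Round 0: 00000✓ 00001✓ 00010✓ 00011✓ 00100✓ 00101✓ 01000✓ 01010✓ 01011✓ 01101✓ 01110✓ 01111✓ 10100✓ 10101✓ 11010✓ 11011✓ 11100✓ 11110✓
Round 1: -0100✓ -0101✓ -1010✓ -1011✓ -1110✓ 0-000✓ 0-010✓ 0-011✓ 0-101 00-00✓ 00-01✓ 000-0✓ 000-1✓ 0000-✓ 0001-✓ 0010-✓ 01-10✓ 01-11✓ 010-0✓ 0101-✓ 011-1 0111-✓ 1-100 1010-✓ 11-10✓ 1101-✓ 111-0
Round 2: -010- -1-10 -101- 0-0-0 0-01- 00-0- 000-- 01-1-
PIs = {-010-, -1-10, -101-, 0-0-0, 0-01-, 0-101, 00-0-, 000--, 01-1-, 011-1, 1-100, 111-0}
Coverage chart:
  m0: 0-0-0,00-0-,000--
  m1: 00-0-,000--
  m2: 0-0-0,0-01-,000--
  m3: 0-01-,000--
  m4: -010-,00-0-
  m5: -010-,0-101,00-0-
  m8: 0-0-0 ←essential
  m10: -1-10,-101-,0-0-0,0-01-,01-1-
  m11: -101-,0-01-,01-1-
  m13: 0-101,011-1
  m14: -1-10,01-1-
  m15: 01-1-,011-1
  m20: -010-,1-100
  m21: -010- ←essential
  m26: -1-10,-101-
  m27: -101- ←essential
  m30: -1-10,111-0
Essential: -010-, -101-, 0-0-0
Petrick residual → -1-10, 000--, 011-1
Min cover (6 terms): b'cd' + bde' + bc'd + a'c'e' + a'b'c' + a'bce

6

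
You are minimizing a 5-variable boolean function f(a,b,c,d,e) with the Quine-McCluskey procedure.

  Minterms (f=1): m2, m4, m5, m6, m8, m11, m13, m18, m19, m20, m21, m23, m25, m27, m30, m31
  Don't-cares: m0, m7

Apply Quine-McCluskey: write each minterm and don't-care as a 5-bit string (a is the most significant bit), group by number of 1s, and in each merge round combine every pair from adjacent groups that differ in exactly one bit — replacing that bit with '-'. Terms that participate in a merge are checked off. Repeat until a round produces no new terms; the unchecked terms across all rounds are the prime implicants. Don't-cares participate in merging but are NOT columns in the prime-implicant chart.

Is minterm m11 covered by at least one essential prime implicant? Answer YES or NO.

YES

Round 0: 00000✓ 00010✓ 00100✓ 00101✓ 00110✓ 00111✓ 01000✓ 01011✓ 01101✓ 10010✓ 10011✓ 10100✓ 10101✓ 10111✓ 11001✓ 11011✓ 11110✓ 11111✓
Round 1: -0010 -0100✓ -0101✓ -0111✓ -1011 0-000 0-101 00-00✓ 00-10✓ 000-0✓ 001-0✓ 001-1✓ 0010-✓ 0011-✓ 1-011✓ 1-111✓ 10-11✓ 1001- 101-1✓ 1010-✓ 11-11✓ 110-1 1111-
Round 2: -01-1 -010- 00--0 001-- 1--11
PIs = {-0010, -01-1, -010-, -1011, 0-000, 0-101, 00--0, 001--, 1--11, 1001-, 110-1, 1111-}
Coverage chart:
  m2: -0010,00--0
  m4: -010-,00--0,001--
  m5: -01-1,-010-,0-101,001--
  m6: 00--0,001--
  m8: 0-000 ←essential
  m11: -1011 ←essential
  m13: 0-101 ←essential
  m18: -0010,1001-
  m19: 1--11,1001-
  m20: -010- ←essential
  m21: -01-1,-010-
  m23: -01-1,1--11
  m25: 110-1 ←essential
  m27: -1011,1--11,110-1
  m30: 1111- ←essential
  m31: 1--11,1111-
Essential: -010-, -1011, 0-000, 0-101, 110-1, 1111-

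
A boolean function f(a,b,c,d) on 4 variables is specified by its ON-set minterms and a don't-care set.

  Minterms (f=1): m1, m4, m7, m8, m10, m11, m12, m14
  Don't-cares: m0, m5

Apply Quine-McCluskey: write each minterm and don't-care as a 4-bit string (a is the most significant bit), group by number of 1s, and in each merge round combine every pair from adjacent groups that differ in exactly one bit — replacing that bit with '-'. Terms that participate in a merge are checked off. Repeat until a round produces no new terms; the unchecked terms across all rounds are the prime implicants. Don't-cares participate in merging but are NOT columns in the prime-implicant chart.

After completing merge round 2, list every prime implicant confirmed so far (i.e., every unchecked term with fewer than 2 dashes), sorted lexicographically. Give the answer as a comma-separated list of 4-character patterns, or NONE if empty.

[col 0] 0000*, 0001*, 0100*, 0101*, 0111*, 1000*, 1010*, 1011*, 1100*, 1110*
[col 1] -000*, -100*, 0-00*, 0-01*, 000-*, 01-1, 010-*, 1-00*, 1-10*, 10-0*, 101-, 11-0*
[col 2] --00, 0-0-, 1--0
Prime implicants: --00, 0-0-, 01-1, 1--0, 101-

01-1, 101-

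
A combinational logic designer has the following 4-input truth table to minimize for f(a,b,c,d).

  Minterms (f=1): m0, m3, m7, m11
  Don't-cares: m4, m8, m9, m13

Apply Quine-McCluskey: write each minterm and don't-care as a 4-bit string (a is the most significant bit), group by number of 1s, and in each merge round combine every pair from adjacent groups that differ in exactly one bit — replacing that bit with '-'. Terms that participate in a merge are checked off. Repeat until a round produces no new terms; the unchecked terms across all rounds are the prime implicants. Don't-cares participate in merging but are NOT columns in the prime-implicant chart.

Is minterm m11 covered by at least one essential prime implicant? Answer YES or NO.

size-2^0 implicants → 0000(✓)  0011(✓)  0100(✓)  0111(✓)  1000(✓)  1001(✓)  1011(✓)  1101(✓)
size-2^1 implicants → -000  -011  0-00  0-11  1-01  10-1  100-
Unchecked terms (primes): -000, -011, 0-00, 0-11, 1-01, 10-1, 100-
Minterm coverage:
  m0 ⊆ -000,0-00
  m3 ⊆ -011,0-11
  m7 ⊆ 0-11 [E]
  m11 ⊆ -011,10-1
E = {0-11}

NO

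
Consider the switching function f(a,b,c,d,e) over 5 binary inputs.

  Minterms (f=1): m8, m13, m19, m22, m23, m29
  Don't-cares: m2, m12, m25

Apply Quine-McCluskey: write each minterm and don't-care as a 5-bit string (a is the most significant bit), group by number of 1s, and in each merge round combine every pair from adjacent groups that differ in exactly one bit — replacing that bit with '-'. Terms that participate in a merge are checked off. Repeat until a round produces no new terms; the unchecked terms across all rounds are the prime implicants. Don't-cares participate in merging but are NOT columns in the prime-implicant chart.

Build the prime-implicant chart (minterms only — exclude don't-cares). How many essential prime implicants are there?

size-2^0 implicants → 00010  01000(✓)  01100(✓)  01101(✓)  10011(✓)  10110(✓)  10111(✓)  11001(✓)  11101(✓)
size-2^1 implicants → -1101  01-00  0110-  10-11  1011-  11-01
Unchecked terms (primes): -1101, 00010, 01-00, 0110-, 10-11, 1011-, 11-01
Minterm coverage:
  m8 ⊆ 01-00 [E]
  m13 ⊆ -1101,0110-
  m19 ⊆ 10-11 [E]
  m22 ⊆ 1011- [E]
  m23 ⊆ 10-11,1011-
  m29 ⊆ -1101,11-01
E = {01-00, 10-11, 1011-}

3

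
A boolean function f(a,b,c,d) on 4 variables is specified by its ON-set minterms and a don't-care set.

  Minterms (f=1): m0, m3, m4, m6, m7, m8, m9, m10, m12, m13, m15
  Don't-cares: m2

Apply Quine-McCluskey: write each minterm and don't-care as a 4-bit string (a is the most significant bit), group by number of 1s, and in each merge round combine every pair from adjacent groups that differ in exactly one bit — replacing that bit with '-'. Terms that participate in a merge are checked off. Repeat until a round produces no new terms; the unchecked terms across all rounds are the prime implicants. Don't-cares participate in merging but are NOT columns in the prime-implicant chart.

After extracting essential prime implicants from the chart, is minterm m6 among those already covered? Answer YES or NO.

YES

size-2^0 implicants → 0000(✓)  0010(✓)  0011(✓)  0100(✓)  0110(✓)  0111(✓)  1000(✓)  1001(✓)  1010(✓)  1100(✓)  1101(✓)  1111(✓)
size-2^1 implicants → -000(✓)  -010(✓)  -100(✓)  -111  0-00(✓)  0-10(✓)  0-11(✓)  00-0(✓)  001-(✓)  01-0(✓)  011-(✓)  1-00(✓)  1-01(✓)  10-0(✓)  100-(✓)  11-1  110-(✓)
size-2^2 implicants → --00  -0-0  0--0  0-1-  1-0-
Unchecked terms (primes): --00, -0-0, -111, 0--0, 0-1-, 1-0-, 11-1
Minterm coverage:
  m0 ⊆ --00,-0-0,0--0
  m3 ⊆ 0-1- [E]
  m4 ⊆ --00,0--0
  m6 ⊆ 0--0,0-1-
  m7 ⊆ -111,0-1-
  m8 ⊆ --00,-0-0,1-0-
  m9 ⊆ 1-0- [E]
  m10 ⊆ -0-0 [E]
  m12 ⊆ --00,1-0-
  m13 ⊆ 1-0-,11-1
  m15 ⊆ -111,11-1
E = {-0-0, 0-1-, 1-0-}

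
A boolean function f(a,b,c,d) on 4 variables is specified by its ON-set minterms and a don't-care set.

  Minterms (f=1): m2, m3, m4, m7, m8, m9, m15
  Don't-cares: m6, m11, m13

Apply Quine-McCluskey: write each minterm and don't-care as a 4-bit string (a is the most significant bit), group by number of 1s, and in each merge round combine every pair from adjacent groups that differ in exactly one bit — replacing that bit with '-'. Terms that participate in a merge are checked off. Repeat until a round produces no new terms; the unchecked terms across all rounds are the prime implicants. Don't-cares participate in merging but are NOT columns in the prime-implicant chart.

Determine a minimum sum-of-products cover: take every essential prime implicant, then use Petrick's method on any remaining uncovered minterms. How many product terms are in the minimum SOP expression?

Round 0: 0010✓ 0011✓ 0100✓ 0110✓ 0111✓ 1000✓ 1001✓ 1011✓ 1101✓ 1111✓
Round 1: -011✓ -111✓ 0-10✓ 0-11✓ 001-✓ 01-0 011-✓ 1-01✓ 1-11✓ 10-1✓ 100- 11-1✓
Round 2: --11 0-1- 1--1
PIs = {--11, 0-1-, 01-0, 1--1, 100-}
Coverage chart:
  m2: 0-1- ←essential
  m3: --11,0-1-
  m4: 01-0 ←essential
  m7: --11,0-1-
  m8: 100- ←essential
  m9: 1--1,100-
  m15: --11,1--1
Essential: 0-1-, 01-0, 100-
Petrick residual → --11
Min cover (4 terms): cd + a'c + a'bd' + ab'c'

4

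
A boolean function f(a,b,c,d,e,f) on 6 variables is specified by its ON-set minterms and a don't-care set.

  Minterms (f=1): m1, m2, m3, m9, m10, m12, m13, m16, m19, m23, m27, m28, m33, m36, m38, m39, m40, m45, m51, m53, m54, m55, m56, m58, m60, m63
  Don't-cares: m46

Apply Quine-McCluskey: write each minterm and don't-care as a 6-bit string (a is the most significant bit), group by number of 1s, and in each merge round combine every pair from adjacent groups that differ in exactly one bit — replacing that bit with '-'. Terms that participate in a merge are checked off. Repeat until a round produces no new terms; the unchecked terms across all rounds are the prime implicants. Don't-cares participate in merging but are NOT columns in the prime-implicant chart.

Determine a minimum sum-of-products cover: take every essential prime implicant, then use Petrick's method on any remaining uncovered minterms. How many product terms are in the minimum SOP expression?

Round 0: 000001✓ 000010✓ 000011✓ 001001✓ 001010✓ 001100✓ 001101✓ 010000 010011✓ 010111✓ 011011✓ 011100✓ 100001✓ 100100✓ 100110✓ 100111✓ 101000✓ 101101✓ 101110✓ 110011✓ 110101✓ 110110✓ 110111✓ 111000✓ 111010✓ 111100✓ 111111✓
Round 1: -00001 -01101 -10011✓ -10111✓ -11100 0-0011 0-1100 00-001 00-010 0000-1 00001- 001-01 00110- 01-011 010-11✓ 1-0110✓ 1-0111✓ 1-1000 10-110 1001-0 10011-✓ 11-111 110-11✓ 1101-1 11011-✓ 111-00 1110-0
Round 2: -10-11 1-011-
PIs = {-00001, -01101, -10-11, -11100, 0-0011, 0-1100, 00-001, 00-010, 0000-1, 00001-, 001-01, 00110-, 01-011, 010000, 1-011-, 1-1000, 10-110, 1001-0, 11-111, 1101-1, 111-00, 1110-0}
Coverage chart:
  m1: -00001,00-001,0000-1
  m2: 00-010,00001-
  m3: 0-0011,0000-1,00001-
  m9: 00-001,001-01
  m10: 00-010 ←essential
  m12: 0-1100,00110-
  m13: -01101,001-01,00110-
  m16: 010000 ←essential
  m19: -10-11,0-0011,01-011
  m23: -10-11 ←essential
  m27: 01-011 ←essential
  m28: -11100,0-1100
  m33: -00001 ←essential
  m36: 1001-0 ←essential
  m38: 1-011-,10-110,1001-0
  m39: 1-011- ←essential
  m40: 1-1000 ←essential
  m45: -01101 ←essential
  m51: -10-11 ←essential
  m53: 1101-1 ←essential
  m54: 1-011- ←essential
  m55: -10-11,1-011-,11-111,1101-1
  m56: 1-1000,111-00,1110-0
  m58: 1110-0 ←essential
  m60: -11100,111-00
  m63: 11-111 ←essential
Essential: -00001, -01101, -10-11, 00-010, 01-011, 010000, 1-011-, 1-1000, 1001-0, 11-111, 1101-1, 1110-0
Petrick residual → -11100, 0-0011, 0-1100, 00-001
Min cover (16 terms): b'c'd'e'f + b'cde'f + bc'ef + bcde'f' + a'c'd'ef + a'cde'f' + a'b'd'e'f + a'b'd'ef' + a'bd'ef + a'bc'd'e'f' + ac'de + acd'e'f' + ab'c'df' + abdef + abc'df + abcd'f'

16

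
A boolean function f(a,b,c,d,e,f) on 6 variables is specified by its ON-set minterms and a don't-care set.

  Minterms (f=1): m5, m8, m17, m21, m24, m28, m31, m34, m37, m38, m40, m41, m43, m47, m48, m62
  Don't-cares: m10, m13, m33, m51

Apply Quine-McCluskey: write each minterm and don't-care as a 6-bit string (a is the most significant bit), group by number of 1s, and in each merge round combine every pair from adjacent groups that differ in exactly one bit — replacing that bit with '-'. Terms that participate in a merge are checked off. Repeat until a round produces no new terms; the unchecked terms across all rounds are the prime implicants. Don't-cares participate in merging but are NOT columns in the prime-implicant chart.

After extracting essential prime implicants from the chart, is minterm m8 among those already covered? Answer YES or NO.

Round 0: 000101✓ 001000✓ 001010✓ 001101✓ 010001✓ 010101✓ 011000✓ 011100✓ 011111 100001✓ 100010✓ 100101✓ 100110✓ 101000✓ 101001✓ 101011✓ 101111✓ 110000 110011 111110
Round 1: -00101 -01000 0-0101 0-1000 00-101 0010-0 010-01 011-00 10-001 100-01 100-10 101-11 1010-1 10100-
PIs = {-00101, -01000, 0-0101, 0-1000, 00-101, 0010-0, 010-01, 011-00, 011111, 10-001, 100-01, 100-10, 101-11, 1010-1, 10100-, 110000, 110011, 111110}
Coverage chart:
  m5: -00101,0-0101,00-101
  m8: -01000,0-1000,0010-0
  m17: 010-01 ←essential
  m21: 0-0101,010-01
  m24: 0-1000,011-00
  m28: 011-00 ←essential
  m31: 011111 ←essential
  m34: 100-10 ←essential
  m37: -00101,100-01
  m38: 100-10 ←essential
  m40: -01000,10100-
  m41: 10-001,1010-1,10100-
  m43: 101-11,1010-1
  m47: 101-11 ←essential
  m48: 110000 ←essential
  m62: 111110 ←essential
Essential: 010-01, 011-00, 011111, 100-10, 101-11, 110000, 111110

NO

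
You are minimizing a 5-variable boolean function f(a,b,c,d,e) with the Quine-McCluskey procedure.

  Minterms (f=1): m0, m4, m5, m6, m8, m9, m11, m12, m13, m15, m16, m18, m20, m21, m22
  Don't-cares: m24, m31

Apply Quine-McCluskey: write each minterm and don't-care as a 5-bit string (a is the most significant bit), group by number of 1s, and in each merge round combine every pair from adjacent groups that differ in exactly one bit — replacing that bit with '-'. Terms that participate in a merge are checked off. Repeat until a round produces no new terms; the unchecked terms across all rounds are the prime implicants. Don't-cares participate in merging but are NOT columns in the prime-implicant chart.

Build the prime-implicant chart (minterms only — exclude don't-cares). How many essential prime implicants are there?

Round 0: 00000✓ 00100✓ 00101✓ 00110✓ 01000✓ 01001✓ 01011✓ 01100✓ 01101✓ 01111✓ 10000✓ 10010✓ 10100✓ 10101✓ 10110✓ 11000✓ 11111✓
Round 1: -0000✓ -0100✓ -0101✓ -0110✓ -1000✓ -1111 0-000✓ 0-100✓ 0-101✓ 00-00✓ 001-0✓ 0010-✓ 01-00✓ 01-01✓ 01-11✓ 010-1✓ 0100-✓ 011-1✓ 0110-✓ 1-000✓ 10-00✓ 10-10✓ 100-0✓ 101-0✓ 1010-✓
Round 2: --000 -0-00 -01-0 -010- 0--00 0-10- 01--1 01-0- 10--0
PIs = {--000, -0-00, -01-0, -010-, -1111, 0--00, 0-10-, 01--1, 01-0-, 10--0}
Coverage chart:
  m0: --000,-0-00,0--00
  m4: -0-00,-01-0,-010-,0--00,0-10-
  m5: -010-,0-10-
  m6: -01-0 ←essential
  m8: --000,0--00,01-0-
  m9: 01--1,01-0-
  m11: 01--1 ←essential
  m12: 0--00,0-10-,01-0-
  m13: 0-10-,01--1,01-0-
  m15: -1111,01--1
  m16: --000,-0-00,10--0
  m18: 10--0 ←essential
  m20: -0-00,-01-0,-010-,10--0
  m21: -010- ←essential
  m22: -01-0,10--0
Essential: -01-0, -010-, 01--1, 10--0

4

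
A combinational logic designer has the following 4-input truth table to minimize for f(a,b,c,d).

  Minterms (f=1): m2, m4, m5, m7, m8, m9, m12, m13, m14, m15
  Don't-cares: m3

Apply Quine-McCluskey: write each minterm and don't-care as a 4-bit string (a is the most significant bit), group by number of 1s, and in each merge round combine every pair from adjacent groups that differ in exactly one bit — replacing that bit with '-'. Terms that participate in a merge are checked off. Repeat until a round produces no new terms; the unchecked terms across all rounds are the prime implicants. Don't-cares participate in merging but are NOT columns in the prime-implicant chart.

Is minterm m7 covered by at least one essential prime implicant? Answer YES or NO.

Round 0: 0010✓ 0011✓ 0100✓ 0101✓ 0111✓ 1000✓ 1001✓ 1100✓ 1101✓ 1110✓ 1111✓
Round 1: -100✓ -101✓ -111✓ 0-11 001- 01-1✓ 010-✓ 1-00✓ 1-01✓ 100-✓ 11-0✓ 11-1✓ 110-✓ 111-✓
Round 2: -1-1 -10- 1-0- 11--
PIs = {-1-1, -10-, 0-11, 001-, 1-0-, 11--}
Coverage chart:
  m2: 001- ←essential
  m4: -10- ←essential
  m5: -1-1,-10-
  m7: -1-1,0-11
  m8: 1-0- ←essential
  m9: 1-0- ←essential
  m12: -10-,1-0-,11--
  m13: -1-1,-10-,1-0-,11--
  m14: 11-- ←essential
  m15: -1-1,11--
Essential: -10-, 001-, 1-0-, 11--

NO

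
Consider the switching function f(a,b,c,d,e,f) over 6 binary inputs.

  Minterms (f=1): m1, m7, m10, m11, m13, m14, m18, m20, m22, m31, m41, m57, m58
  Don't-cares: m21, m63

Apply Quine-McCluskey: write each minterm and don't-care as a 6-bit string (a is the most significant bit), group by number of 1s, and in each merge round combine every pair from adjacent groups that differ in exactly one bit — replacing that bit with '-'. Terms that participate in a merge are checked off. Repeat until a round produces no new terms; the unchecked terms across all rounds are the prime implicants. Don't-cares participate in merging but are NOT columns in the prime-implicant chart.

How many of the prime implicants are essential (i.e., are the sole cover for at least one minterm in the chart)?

9

Round 0: 000001 000111 001010✓ 001011✓ 001101 001110✓ 010010✓ 010100✓ 010101✓ 010110✓ 011111✓ 101001✓ 111001✓ 111010 111111✓
Round 1: -11111 001-10 00101- 010-10 0101-0 01010- 1-1001
PIs = {-11111, 000001, 000111, 001-10, 00101-, 001101, 010-10, 0101-0, 01010-, 1-1001, 111010}
Coverage chart:
  m1: 000001 ←essential
  m7: 000111 ←essential
  m10: 001-10,00101-
  m11: 00101- ←essential
  m13: 001101 ←essential
  m14: 001-10 ←essential
  m18: 010-10 ←essential
  m20: 0101-0,01010-
  m22: 010-10,0101-0
  m31: -11111 ←essential
  m41: 1-1001 ←essential
  m57: 1-1001 ←essential
  m58: 111010 ←essential
Essential: -11111, 000001, 000111, 001-10, 00101-, 001101, 010-10, 1-1001, 111010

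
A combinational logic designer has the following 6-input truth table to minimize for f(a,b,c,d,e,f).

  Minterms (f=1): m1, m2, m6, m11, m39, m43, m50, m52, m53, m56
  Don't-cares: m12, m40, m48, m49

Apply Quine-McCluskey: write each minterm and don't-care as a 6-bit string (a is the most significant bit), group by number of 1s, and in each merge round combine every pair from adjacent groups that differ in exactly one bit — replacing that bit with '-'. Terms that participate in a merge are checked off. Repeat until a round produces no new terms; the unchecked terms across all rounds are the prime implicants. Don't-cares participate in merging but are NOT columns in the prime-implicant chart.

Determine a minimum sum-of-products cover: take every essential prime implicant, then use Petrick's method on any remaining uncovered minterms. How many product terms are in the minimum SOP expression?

size-2^0 implicants → 000001  000010(✓)  000110(✓)  001011(✓)  001100  100111  101000(✓)  101011(✓)  110000(✓)  110001(✓)  110010(✓)  110100(✓)  110101(✓)  111000(✓)
size-2^1 implicants → -01011  000-10  1-1000  11-000  110-00(✓)  110-01(✓)  1100-0  11000-(✓)  11010-(✓)
size-2^2 implicants → 110-0-
Unchecked terms (primes): -01011, 000-10, 000001, 001100, 1-1000, 100111, 11-000, 110-0-, 1100-0
Minterm coverage:
  m1 ⊆ 000001 [E]
  m2 ⊆ 000-10 [E]
  m6 ⊆ 000-10 [E]
  m11 ⊆ -01011 [E]
  m39 ⊆ 100111 [E]
  m43 ⊆ -01011 [E]
  m50 ⊆ 1100-0 [E]
  m52 ⊆ 110-0- [E]
  m53 ⊆ 110-0- [E]
  m56 ⊆ 1-1000,11-000
E = {-01011, 000-10, 000001, 100111, 110-0-, 1100-0}
Petrick residual → 1-1000
Cover = b'cd'ef + a'b'c'ef' + a'b'c'd'e'f + acd'e'f' + ab'c'def + abc'e' + abc'd'f'  |cover|=7

7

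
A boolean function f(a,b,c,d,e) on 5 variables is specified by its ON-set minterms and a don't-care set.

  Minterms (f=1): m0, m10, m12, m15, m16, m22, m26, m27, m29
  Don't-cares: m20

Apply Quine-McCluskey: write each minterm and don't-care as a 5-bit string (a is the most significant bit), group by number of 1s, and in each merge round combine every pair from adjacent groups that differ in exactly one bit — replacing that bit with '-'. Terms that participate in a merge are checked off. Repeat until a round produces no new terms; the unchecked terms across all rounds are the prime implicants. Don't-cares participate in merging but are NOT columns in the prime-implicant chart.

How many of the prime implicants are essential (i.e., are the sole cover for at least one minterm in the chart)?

Round 0: 00000✓ 01010✓ 01100 01111 10000✓ 10100✓ 10110✓ 11010✓ 11011✓ 11101
Round 1: -0000 -1010 10-00 101-0 1101-
PIs = {-0000, -1010, 01100, 01111, 10-00, 101-0, 1101-, 11101}
Coverage chart:
  m0: -0000 ←essential
  m10: -1010 ←essential
  m12: 01100 ←essential
  m15: 01111 ←essential
  m16: -0000,10-00
  m22: 101-0 ←essential
  m26: -1010,1101-
  m27: 1101- ←essential
  m29: 11101 ←essential
Essential: -0000, -1010, 01100, 01111, 101-0, 1101-, 11101

7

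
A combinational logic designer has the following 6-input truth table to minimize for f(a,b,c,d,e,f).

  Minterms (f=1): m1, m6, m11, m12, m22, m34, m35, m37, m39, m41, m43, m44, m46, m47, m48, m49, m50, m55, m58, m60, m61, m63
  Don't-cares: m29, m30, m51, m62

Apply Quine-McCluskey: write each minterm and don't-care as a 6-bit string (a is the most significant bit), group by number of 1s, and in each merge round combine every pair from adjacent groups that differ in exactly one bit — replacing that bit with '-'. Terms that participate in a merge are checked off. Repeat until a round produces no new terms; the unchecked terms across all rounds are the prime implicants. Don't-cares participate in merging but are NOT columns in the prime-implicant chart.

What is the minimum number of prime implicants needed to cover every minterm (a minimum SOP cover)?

12

[col 0] 000001, 000110*, 001011*, 001100*, 010110*, 011101*, 011110*, 100010*, 100011*, 100101*, 100111*, 101001*, 101011*, 101100*, 101110*, 101111*, 110000*, 110001*, 110010*, 110011*, 110111*, 111010*, 111100*, 111101*, 111110*, 111111*
[col 1] -01011, -01100, -11101, -11110, 0-0110, 01-110, 1-0010*, 1-0011*, 1-0111*, 1-1100*, 1-1110*, 1-1111*, 10-011*, 10-111*, 100-11*, 10001-*, 1001-1, 101-11*, 1010-1, 1011-0*, 10111-*, 11-010, 11-111*, 110-11*, 1100-0*, 1100-1*, 11000-*, 11001-*, 111-10, 1111-0*, 1111-1*, 11110-*, 11111-*
[col 2] 1--111, 1-0-11, 1-001-, 1-11-0, 1-111-, 10--11, 1100--, 1111--
Prime implicants: -01011, -01100, -11101, -11110, 0-0110, 000001, 01-110, 1--111, 1-0-11, 1-001-, 1-11-0, 1-111-, 10--11, 1001-1, 1010-1, 11-010, 1100--, 111-10, 1111--
PI chart (minterm → PIs covering it):
  1 | 000001  (sole → essential)
  6 | 0-0110  (sole → essential)
  11 | -01011  (sole → essential)
  12 | -01100  (sole → essential)
  22 | 0-0110,01-110
  34 | 1-001-  (sole → essential)
  35 | 1-0-11,1-001-,10--11
  37 | 1001-1  (sole → essential)
  39 | 1--111,1-0-11,10--11,1001-1
  41 | 1010-1  (sole → essential)
  43 | -01011,10--11,1010-1
  44 | -01100,1-11-0
  46 | 1-11-0,1-111-
  47 | 1--111,1-111-,10--11
  48 | 1100--  (sole → essential)
  49 | 1100--  (sole → essential)
  50 | 1-001-,11-010,1100--
  55 | 1--111,1-0-11
  58 | 11-010,111-10
  60 | 1-11-0,1111--
  61 | -11101,1111--
  63 | 1--111,1-111-,1111--
Essential prime implicants: -01011, -01100, 0-0110, 000001, 1-001-, 1001-1, 1010-1, 1100--
Petrick residual → -11101, 1--111, 1-11-0, 11-010
Minimum SOP uses 12 PIs: b'cd'ef + b'cde'f' + bcde'f + a'c'def' + a'b'c'd'e'f + adef + ac'd'e + acdf' + ab'c'df + ab'cd'f + abd'ef' + abc'd'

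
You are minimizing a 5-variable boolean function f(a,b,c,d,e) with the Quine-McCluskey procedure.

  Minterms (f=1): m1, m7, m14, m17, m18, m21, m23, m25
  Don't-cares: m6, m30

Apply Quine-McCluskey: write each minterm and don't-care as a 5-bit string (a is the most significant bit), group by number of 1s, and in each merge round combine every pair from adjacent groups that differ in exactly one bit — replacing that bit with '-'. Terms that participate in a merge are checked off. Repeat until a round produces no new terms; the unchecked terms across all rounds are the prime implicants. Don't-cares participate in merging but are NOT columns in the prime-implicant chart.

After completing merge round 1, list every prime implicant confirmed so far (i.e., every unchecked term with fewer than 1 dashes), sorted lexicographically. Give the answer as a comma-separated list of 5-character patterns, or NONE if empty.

[col 0] 00001*, 00110*, 00111*, 01110*, 10001*, 10010, 10101*, 10111*, 11001*, 11110*
[col 1] -0001, -0111, -1110, 0-110, 0011-, 1-001, 10-01, 101-1
Prime implicants: -0001, -0111, -1110, 0-110, 0011-, 1-001, 10-01, 10010, 101-1

10010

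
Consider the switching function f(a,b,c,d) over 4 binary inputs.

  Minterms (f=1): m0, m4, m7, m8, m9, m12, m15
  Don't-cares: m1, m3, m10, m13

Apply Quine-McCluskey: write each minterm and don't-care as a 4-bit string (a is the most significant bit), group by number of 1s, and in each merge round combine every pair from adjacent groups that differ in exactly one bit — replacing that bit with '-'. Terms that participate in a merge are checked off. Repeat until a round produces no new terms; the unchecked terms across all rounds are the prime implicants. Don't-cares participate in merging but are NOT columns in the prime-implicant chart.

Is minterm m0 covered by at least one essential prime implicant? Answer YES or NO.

YES

Round 0: 0000✓ 0001✓ 0011✓ 0100✓ 0111✓ 1000✓ 1001✓ 1010✓ 1100✓ 1101✓ 1111✓
Round 1: -000✓ -001✓ -100✓ -111 0-00✓ 0-11 00-1 000-✓ 1-00✓ 1-01✓ 10-0 100-✓ 11-1 110-✓
Round 2: --00 -00- 1-0-
PIs = {--00, -00-, -111, 0-11, 00-1, 1-0-, 10-0, 11-1}
Coverage chart:
  m0: --00,-00-
  m4: --00 ←essential
  m7: -111,0-11
  m8: --00,-00-,1-0-,10-0
  m9: -00-,1-0-
  m12: --00,1-0-
  m15: -111,11-1
Essential: --00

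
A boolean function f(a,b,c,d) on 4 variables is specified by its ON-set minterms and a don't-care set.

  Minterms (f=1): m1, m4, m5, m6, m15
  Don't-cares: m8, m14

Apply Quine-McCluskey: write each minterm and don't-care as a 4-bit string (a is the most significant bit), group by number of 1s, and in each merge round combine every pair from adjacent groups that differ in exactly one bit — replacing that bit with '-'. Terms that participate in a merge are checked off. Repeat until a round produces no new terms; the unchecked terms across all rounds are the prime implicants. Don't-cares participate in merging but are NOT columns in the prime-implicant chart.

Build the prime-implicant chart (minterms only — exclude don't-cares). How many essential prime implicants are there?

2

Round 0: 0001✓ 0100✓ 0101✓ 0110✓ 1000 1110✓ 1111✓
Round 1: -110 0-01 01-0 010- 111-
PIs = {-110, 0-01, 01-0, 010-, 1000, 111-}
Coverage chart:
  m1: 0-01 ←essential
  m4: 01-0,010-
  m5: 0-01,010-
  m6: -110,01-0
  m15: 111- ←essential
Essential: 0-01, 111-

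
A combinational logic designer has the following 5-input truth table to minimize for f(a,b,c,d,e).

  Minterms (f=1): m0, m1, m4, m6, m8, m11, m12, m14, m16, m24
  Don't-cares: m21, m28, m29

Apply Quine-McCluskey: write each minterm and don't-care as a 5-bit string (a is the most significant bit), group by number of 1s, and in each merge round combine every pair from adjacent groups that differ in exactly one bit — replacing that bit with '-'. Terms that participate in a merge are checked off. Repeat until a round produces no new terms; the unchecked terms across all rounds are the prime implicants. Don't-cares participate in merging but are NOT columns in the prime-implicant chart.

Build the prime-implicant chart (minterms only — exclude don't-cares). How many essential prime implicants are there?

4

Round 0: 00000✓ 00001✓ 00100✓ 00110✓ 01000✓ 01011 01100✓ 01110✓ 10000✓ 10101✓ 11000✓ 11100✓ 11101✓
Round 1: -0000✓ -1000✓ -1100✓ 0-000✓ 0-100✓ 0-110✓ 00-00✓ 0000- 001-0✓ 01-00✓ 011-0✓ 1-000✓ 1-101 11-00✓ 1110-
Round 2: --000 -1-00 0--00 0-1-0
PIs = {--000, -1-00, 0--00, 0-1-0, 0000-, 01011, 1-101, 1110-}
Coverage chart:
  m0: --000,0--00,0000-
  m1: 0000- ←essential
  m4: 0--00,0-1-0
  m6: 0-1-0 ←essential
  m8: --000,-1-00,0--00
  m11: 01011 ←essential
  m12: -1-00,0--00,0-1-0
  m14: 0-1-0 ←essential
  m16: --000 ←essential
  m24: --000,-1-00
Essential: --000, 0-1-0, 0000-, 01011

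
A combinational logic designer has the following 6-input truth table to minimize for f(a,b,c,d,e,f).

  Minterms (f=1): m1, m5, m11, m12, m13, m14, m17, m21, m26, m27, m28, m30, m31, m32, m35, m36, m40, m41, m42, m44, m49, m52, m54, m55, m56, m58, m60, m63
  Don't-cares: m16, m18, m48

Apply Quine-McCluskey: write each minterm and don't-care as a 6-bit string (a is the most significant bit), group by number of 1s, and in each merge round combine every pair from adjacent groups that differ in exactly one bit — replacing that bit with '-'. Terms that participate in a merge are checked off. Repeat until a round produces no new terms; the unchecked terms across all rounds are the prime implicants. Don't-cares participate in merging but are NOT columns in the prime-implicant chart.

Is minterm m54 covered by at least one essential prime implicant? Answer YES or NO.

NO

size-2^0 implicants → 000001(✓)  000101(✓)  001011(✓)  001100(✓)  001101(✓)  001110(✓)  010000(✓)  010001(✓)  010010(✓)  010101(✓)  011010(✓)  011011(✓)  011100(✓)  011110(✓)  011111(✓)  100000(✓)  100011  100100(✓)  101000(✓)  101001(✓)  101010(✓)  101100(✓)  110000(✓)  110001(✓)  110100(✓)  110110(✓)  110111(✓)  111000(✓)  111010(✓)  111100(✓)  111111(✓)
size-2^1 implicants → -01100(✓)  -10000(✓)  -10001(✓)  -11010  -11100(✓)  -11111  0-0001(✓)  0-0101(✓)  0-1011  0-1100(✓)  0-1110(✓)  00-101  000-01(✓)  0011-0(✓)  00110-  01-010  010-01(✓)  0100-0  01000-(✓)  011-10(✓)  011-11(✓)  01101-(✓)  0111-0(✓)  01111-(✓)  1-0000(✓)  1-0100(✓)  1-1000(✓)  1-1010(✓)  1-1100(✓)  10-000(✓)  10-100(✓)  100-00(✓)  101-00(✓)  1010-0(✓)  10100-  11-000(✓)  11-100(✓)  11-111  110-00(✓)  11000-(✓)  1101-0  11011-  111-00(✓)  1110-0(✓)
size-2^2 implicants → --1100  -1000-  0-0-01  0-11-0  011-1-  1--000(✓)  1--100(✓)  1-0-00(✓)  1-1-00(✓)  1-10-0  10--00(✓)  11--00(✓)
size-2^3 implicants → 1---00
Unchecked terms (primes): --1100, -1000-, -11010, -11111, 0-0-01, 0-1011, 0-11-0, 00-101, 00110-, 01-010, 0100-0, 011-1-, 1---00, 1-10-0, 100011, 10100-, 11-111, 1101-0, 11011-
Minterm coverage:
  m1 ⊆ 0-0-01 [E]
  m5 ⊆ 0-0-01,00-101
  m11 ⊆ 0-1011 [E]
  m12 ⊆ --1100,0-11-0,00110-
  m13 ⊆ 00-101,00110-
  m14 ⊆ 0-11-0 [E]
  m17 ⊆ -1000-,0-0-01
  m21 ⊆ 0-0-01 [E]
  m26 ⊆ -11010,01-010,011-1-
  m27 ⊆ 0-1011,011-1-
  m28 ⊆ --1100,0-11-0
  m30 ⊆ 0-11-0,011-1-
  m31 ⊆ -11111,011-1-
  m32 ⊆ 1---00 [E]
  m35 ⊆ 100011 [E]
  m36 ⊆ 1---00 [E]
  m40 ⊆ 1---00,1-10-0,10100-
  m41 ⊆ 10100- [E]
  m42 ⊆ 1-10-0 [E]
  m44 ⊆ --1100,1---00
  m49 ⊆ -1000- [E]
  m52 ⊆ 1---00,1101-0
  m54 ⊆ 1101-0,11011-
  m55 ⊆ 11-111,11011-
  m56 ⊆ 1---00,1-10-0
  m58 ⊆ -11010,1-10-0
  m60 ⊆ --1100,1---00
  m63 ⊆ -11111,11-111
E = {-1000-, 0-0-01, 0-1011, 0-11-0, 1---00, 1-10-0, 100011, 10100-}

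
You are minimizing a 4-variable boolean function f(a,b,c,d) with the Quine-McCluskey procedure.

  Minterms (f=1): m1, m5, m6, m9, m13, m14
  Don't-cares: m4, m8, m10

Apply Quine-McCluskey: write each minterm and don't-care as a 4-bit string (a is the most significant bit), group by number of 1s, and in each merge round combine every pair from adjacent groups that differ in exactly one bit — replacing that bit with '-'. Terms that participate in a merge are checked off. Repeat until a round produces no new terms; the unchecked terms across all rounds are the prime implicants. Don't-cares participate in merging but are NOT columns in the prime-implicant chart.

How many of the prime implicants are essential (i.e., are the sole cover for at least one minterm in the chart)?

1

[col 0] 0001*, 0100*, 0101*, 0110*, 1000*, 1001*, 1010*, 1101*, 1110*
[col 1] -001*, -101*, -110, 0-01*, 01-0, 010-, 1-01*, 1-10, 10-0, 100-
[col 2] --01
Prime implicants: --01, -110, 01-0, 010-, 1-10, 10-0, 100-
PI chart (minterm → PIs covering it):
  1 | --01  (sole → essential)
  5 | --01,010-
  6 | -110,01-0
  9 | --01,100-
  13 | --01  (sole → essential)
  14 | -110,1-10
Essential prime implicants: --01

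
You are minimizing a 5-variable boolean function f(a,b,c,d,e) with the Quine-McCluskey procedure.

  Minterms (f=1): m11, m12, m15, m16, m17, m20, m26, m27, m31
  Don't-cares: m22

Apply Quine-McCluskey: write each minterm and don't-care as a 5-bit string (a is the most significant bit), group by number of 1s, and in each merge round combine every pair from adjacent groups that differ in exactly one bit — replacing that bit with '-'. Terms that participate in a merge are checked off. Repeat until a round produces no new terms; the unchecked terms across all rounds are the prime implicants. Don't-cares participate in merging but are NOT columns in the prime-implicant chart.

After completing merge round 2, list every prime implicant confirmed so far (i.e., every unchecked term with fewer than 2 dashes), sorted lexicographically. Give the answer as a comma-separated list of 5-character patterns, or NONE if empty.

01100, 10-00, 1000-, 101-0, 1101-

[col 0] 01011*, 01100, 01111*, 10000*, 10001*, 10100*, 10110*, 11010*, 11011*, 11111*
[col 1] -1011*, -1111*, 01-11*, 10-00, 1000-, 101-0, 11-11*, 1101-
[col 2] -1-11
Prime implicants: -1-11, 01100, 10-00, 1000-, 101-0, 1101-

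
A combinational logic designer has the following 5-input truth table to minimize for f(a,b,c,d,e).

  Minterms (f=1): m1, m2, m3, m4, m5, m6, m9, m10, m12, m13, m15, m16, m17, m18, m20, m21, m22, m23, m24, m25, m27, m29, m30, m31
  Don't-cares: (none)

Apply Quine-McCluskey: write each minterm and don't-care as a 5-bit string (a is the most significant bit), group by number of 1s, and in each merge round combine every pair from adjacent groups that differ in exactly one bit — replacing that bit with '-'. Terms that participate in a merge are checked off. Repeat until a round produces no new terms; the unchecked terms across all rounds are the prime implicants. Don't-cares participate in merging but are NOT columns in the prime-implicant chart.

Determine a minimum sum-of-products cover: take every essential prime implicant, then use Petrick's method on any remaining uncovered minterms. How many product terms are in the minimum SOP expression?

Round 0: 00001✓ 00010✓ 00011✓ 00100✓ 00101✓ 00110✓ 01001✓ 01010✓ 01100✓ 01101✓ 01111✓ 10000✓ 10001✓ 10010✓ 10100✓ 10101✓ 10110✓ 10111✓ 11000✓ 11001✓ 11011✓ 11101✓ 11110✓ 11111✓
Round 1: -0001✓ -0010✓ -0100✓ -0101✓ -0110✓ -1001✓ -1101✓ -1111✓ 0-001✓ 0-010 0-100✓ 0-101✓ 00-01✓ 00-10✓ 000-1 0001- 001-0✓ 0010-✓ 01-01✓ 011-1✓ 0110-✓ 1-000✓ 1-001✓ 1-101✓ 1-110✓ 1-111✓ 10-00✓ 10-01✓ 10-10✓ 100-0✓ 1000-✓ 101-0✓ 101-1✓ 1010-✓ 1011-✓ 11-01✓ 11-11✓ 110-1✓ 1100-✓ 111-1✓ 1111-✓
Round 2: --001✓ --101✓ -0-01✓ -0-10 -01-0 -010- -1-01✓ -11-1 0--01✓ 0-10- 1--01✓ 1-00- 1-1-1 1-11- 10--0 10-0- 101-- 11--1
Round 3: ---01
PIs = {---01, -0-10, -01-0, -010-, -11-1, 0-010, 0-10-, 000-1, 0001-, 1-00-, 1-1-1, 1-11-, 10--0, 10-0-, 101--, 11--1}
Coverage chart:
  m1: ---01,000-1
  m2: -0-10,0-010,0001-
  m3: 000-1,0001-
  m4: -01-0,-010-,0-10-
  m5: ---01,-010-,0-10-
  m6: -0-10,-01-0
  m9: ---01 ←essential
  m10: 0-010 ←essential
  m12: 0-10- ←essential
  m13: ---01,-11-1,0-10-
  m15: -11-1 ←essential
  m16: 1-00-,10--0,10-0-
  m17: ---01,1-00-,10-0-
  m18: -0-10,10--0
  m20: -01-0,-010-,10--0,10-0-,101--
  m21: ---01,-010-,1-1-1,10-0-,101--
  m22: -0-10,-01-0,1-11-,10--0,101--
  m23: 1-1-1,1-11-,101--
  m24: 1-00- ←essential
  m25: ---01,1-00-,11--1
  m27: 11--1 ←essential
  m29: ---01,-11-1,1-1-1,11--1
  m30: 1-11- ←essential
  m31: -11-1,1-1-1,1-11-,11--1
Essential: ---01, -11-1, 0-010, 0-10-, 1-00-, 1-11-, 11--1
Petrick residual → -0-10, -01-0, 000-1
Min cover (10 terms): d'e + b'de' + b'ce' + bce + a'c'de' + a'cd' + a'b'c'e + ac'd' + acd + abe

10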